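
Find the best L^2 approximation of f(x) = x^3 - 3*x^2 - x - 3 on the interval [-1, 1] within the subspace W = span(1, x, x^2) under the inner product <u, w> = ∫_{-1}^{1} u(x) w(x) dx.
g(x) = -3*x^2 - 2*x/5 - 3

The best approximation g ∈ W is the orthogonal projection of f onto W. Writing g = a_0 + a_1 x + a_2 x^2, the coefficients solve the normal equations G · a = b where
  G_{ij} = <φ_i, φ_j> and b_i = <f, φ_i>, with φ_0 = 1, φ_1 = x, φ_2 = x^2.
G =
  [2, 0, 2/3]
  [0, 2/3, 0]
  [2/3, 0, 2/5],
b = (-8, -4/15, -16/5).
Solving gives a_0 = -3, a_1 = -2/5, a_2 = -3, so
  g(x) = -3*x^2 - 2*x/5 - 3.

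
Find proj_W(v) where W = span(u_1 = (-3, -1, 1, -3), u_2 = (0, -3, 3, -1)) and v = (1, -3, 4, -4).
proj_W(v) = (-237/299, -1147/299, 1147/299, -593/299)

Set up U = [u_1 | ... | u_2] ∈ R^(4×2). The projector onto W = col(U) is P = U (U^T U)^(-1) U^T.
Compute U^T U =
  [20, 9]
  [9, 19],
and U^T v = (16, 25).
Solve U^T U · c = U^T v for the coefficients: c = (79/299, 356/299). The projection is proj_W(v) = U c.
Check: (v - proj_W(v)) · u_1 = 0  (should be 0).
Check: (v - proj_W(v)) · u_2 = 0  (should be 0).
Result: proj_W(v) = (-237/299, -1147/299, 1147/299, -593/299).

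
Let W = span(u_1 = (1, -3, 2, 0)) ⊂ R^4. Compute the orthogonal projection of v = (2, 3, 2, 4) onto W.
proj_W(v) = (-3/14, 9/14, -3/7, 0)

Set up U = [u_1 | ... | u_1] ∈ R^(4×1). The projector onto W = col(U) is P = U (U^T U)^(-1) U^T.
Compute U^T U =
  [14],
and U^T v = (-3).
Solve U^T U · c = U^T v for the coefficients: c = (-3/14). The projection is proj_W(v) = U c.
Check: (v - proj_W(v)) · u_1 = 0  (should be 0).
Result: proj_W(v) = (-3/14, 9/14, -3/7, 0).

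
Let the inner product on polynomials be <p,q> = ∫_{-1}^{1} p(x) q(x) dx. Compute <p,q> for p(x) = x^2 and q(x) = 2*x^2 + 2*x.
<p,q> = 4/5

Expand the product: p(x)·q(x) = 2*x^4 + 2*x^3.
∫_{-1}^{1} of each monomial x^k gives [2/(k+1) if k even, 0 if k odd]. Integrating term-by-term (or equivalently evaluating the antiderivative F(x) = 2*x^5/5 + x^4/2 at the endpoints):
  F(1) − F(−1) = 9/10 − (1/10) = 4/5.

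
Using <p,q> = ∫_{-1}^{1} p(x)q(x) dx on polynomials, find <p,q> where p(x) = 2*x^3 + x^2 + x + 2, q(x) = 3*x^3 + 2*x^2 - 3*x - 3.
<p,q> = -1262/105

Expand the product: p(x)·q(x) = 6*x^6 + 7*x^5 - x^4 - x^3 - 2*x^2 - 9*x - 6.
∫_{-1}^{1} of each monomial x^k gives [2/(k+1) if k even, 0 if k odd]. Integrating term-by-term (or equivalently evaluating the antiderivative F(x) = 6*x^7/7 + 7*x^6/6 - x^5/5 - x^4/4 - 2*x^3/3 - 9*x^2/2 - 6*x at the endpoints):
  F(1) − F(−1) = -1343/140 − (1019/420) = -1262/105.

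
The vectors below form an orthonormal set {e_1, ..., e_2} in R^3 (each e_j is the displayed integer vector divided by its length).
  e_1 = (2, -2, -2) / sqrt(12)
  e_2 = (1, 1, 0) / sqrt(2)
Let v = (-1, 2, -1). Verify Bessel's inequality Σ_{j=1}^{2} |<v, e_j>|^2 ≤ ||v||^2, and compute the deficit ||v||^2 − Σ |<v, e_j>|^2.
Σ |<v, e_j>|^2 = 11/6; ||v||^2 = 6; deficit = 25/6

Write each e_j = u_j / sqrt(<u_j, u_j>) where u_j is the displayed integer vector. Then <v, e_j> = <v, u_j> / sqrt(<u_j, u_j>), so |<v, e_j>|^2 = <v, u_j>^2 / <u_j, u_j>.
Coefficients: <v, e_1> = -4/sqrt(12), <v, e_2> = 1/sqrt(2).
Square and sum: Σ |<v, e_j>|^2 = 11/6.
Compute ||v||^2 = v·v = 6.
Deficit = 6 − 11/6 = 25/6 ≥ 0, confirming Bessel's inequality. (The deficit equals ||v − Σ <v,e_j> e_j||^2, the squared distance from v to span{e_j}.)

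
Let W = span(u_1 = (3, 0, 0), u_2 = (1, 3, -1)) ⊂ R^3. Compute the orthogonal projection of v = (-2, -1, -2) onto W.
proj_W(v) = (-2, -3/10, 1/10)

Set up U = [u_1 | ... | u_2] ∈ R^(3×2). The projector onto W = col(U) is P = U (U^T U)^(-1) U^T.
Compute U^T U =
  [9, 3]
  [3, 11],
and U^T v = (-6, -3).
Solve U^T U · c = U^T v for the coefficients: c = (-19/30, -1/10). The projection is proj_W(v) = U c.
Check: (v - proj_W(v)) · u_1 = 0  (should be 0).
Check: (v - proj_W(v)) · u_2 = 0  (should be 0).
Result: proj_W(v) = (-2, -3/10, 1/10).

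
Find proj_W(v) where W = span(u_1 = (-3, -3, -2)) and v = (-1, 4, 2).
proj_W(v) = (39/22, 39/22, 13/11)

Set up U = [u_1 | ... | u_1] ∈ R^(3×1). The projector onto W = col(U) is P = U (U^T U)^(-1) U^T.
Compute U^T U =
  [22],
and U^T v = (-13).
Solve U^T U · c = U^T v for the coefficients: c = (-13/22). The projection is proj_W(v) = U c.
Check: (v - proj_W(v)) · u_1 = 0  (should be 0).
Result: proj_W(v) = (39/22, 39/22, 13/11).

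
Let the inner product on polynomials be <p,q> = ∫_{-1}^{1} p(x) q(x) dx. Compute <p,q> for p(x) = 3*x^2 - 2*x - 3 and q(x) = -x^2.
<p,q> = 4/5

Expand the product: p(x)·q(x) = -3*x^4 + 2*x^3 + 3*x^2.
∫_{-1}^{1} of each monomial x^k gives [2/(k+1) if k even, 0 if k odd]. Integrating term-by-term (or equivalently evaluating the antiderivative F(x) = -3*x^5/5 + x^4/2 + x^3 at the endpoints):
  F(1) − F(−1) = 9/10 − (1/10) = 4/5.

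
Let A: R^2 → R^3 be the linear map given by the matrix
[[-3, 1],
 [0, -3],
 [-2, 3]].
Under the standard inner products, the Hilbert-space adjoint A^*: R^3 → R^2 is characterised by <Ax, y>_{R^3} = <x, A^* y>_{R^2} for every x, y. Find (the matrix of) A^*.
A^* = A^T =
[[-3, 0, -2],
 [1, -3, 3]]

For real matrices with standard dot products, the defining identity <Ax, y> = <x, A^* y> gives (Ax)^T y = x^T (A^*) y, i.e. x^T A^T y = x^T (A^*) y. Since this holds for all x, y, we must have A^* = A^T. Therefore
A^* =
[[-3, 0, -2],
 [1, -3, 3]].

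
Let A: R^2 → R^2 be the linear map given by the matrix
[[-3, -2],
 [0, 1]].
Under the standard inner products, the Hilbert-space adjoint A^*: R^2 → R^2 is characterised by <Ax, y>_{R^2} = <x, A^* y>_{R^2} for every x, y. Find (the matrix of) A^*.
A^* = A^T =
[[-3, 0],
 [-2, 1]]

For real matrices with standard dot products, the defining identity <Ax, y> = <x, A^* y> gives (Ax)^T y = x^T (A^*) y, i.e. x^T A^T y = x^T (A^*) y. Since this holds for all x, y, we must have A^* = A^T. Therefore
A^* =
[[-3, 0],
 [-2, 1]].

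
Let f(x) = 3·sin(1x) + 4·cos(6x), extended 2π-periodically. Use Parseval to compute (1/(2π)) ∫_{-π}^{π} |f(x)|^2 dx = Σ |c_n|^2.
Σ |c_n|^2 = 25/2

Expand |f|^2 and use orthogonality of {sin(nx), cos(mx)} on [-π, π]:
  ∫_{-π}^{π} sin(nx)^2 dx = π, ∫ cos(mx)^2 dx = π, and cross terms integrate to 0.
So ∫_{-π}^{π} f(x)^2 dx = 3^2 · π + 4^2 · π = (9 + 16)π.
Divide by 2π: (9 + 16)/2 = 25/2.
By Parseval, this equals Σ |c_n|^2.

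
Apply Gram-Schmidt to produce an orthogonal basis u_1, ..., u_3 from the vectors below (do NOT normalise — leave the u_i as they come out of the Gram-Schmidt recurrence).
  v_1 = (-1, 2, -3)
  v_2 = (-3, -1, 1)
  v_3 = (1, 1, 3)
Orthogonal basis:
  u_1 = (-1, 2, -3)
  u_2 = (-22/7, -5/7, 4/7)
  u_3 = (-1/5, 2, 7/5)

Apply the Gram-Schmidt recurrence
  u_1 = v_1
  u_i = v_i − Σ_{j<i} ((v_i · u_j) / (u_j · u_j)) · u_j.

Step by step this gives:
  u_1 = (-1, 2, -3)
  u_2 = (-22/7, -5/7, 4/7)
  u_3 = (-1/5, 2, 7/5)

Orthogonality check:
  u_2 · u_1 = 0 (should be 0)
  u_3 · u_1 = 0 (should be 0)
  u_3 · u_2 = 0 (should be 0)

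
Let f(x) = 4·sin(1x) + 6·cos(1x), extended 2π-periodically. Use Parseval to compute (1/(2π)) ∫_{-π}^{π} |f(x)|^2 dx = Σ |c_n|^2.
Σ |c_n|^2 = 26

Expand |f|^2 and use orthogonality of {sin(nx), cos(mx)} on [-π, π]:
  ∫_{-π}^{π} sin(nx)^2 dx = π, ∫ cos(mx)^2 dx = π, and cross terms integrate to 0.
So ∫_{-π}^{π} f(x)^2 dx = 4^2 · π + 6^2 · π = (16 + 36)π.
Divide by 2π: (16 + 36)/2 = 26.
By Parseval, this equals Σ |c_n|^2.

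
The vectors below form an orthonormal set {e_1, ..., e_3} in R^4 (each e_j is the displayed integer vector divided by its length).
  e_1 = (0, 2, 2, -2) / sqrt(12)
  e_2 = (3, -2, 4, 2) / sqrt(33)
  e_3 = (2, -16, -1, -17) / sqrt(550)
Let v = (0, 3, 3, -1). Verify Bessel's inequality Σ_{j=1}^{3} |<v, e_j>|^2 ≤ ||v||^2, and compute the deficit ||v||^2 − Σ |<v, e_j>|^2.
Σ |<v, e_j>|^2 = 473/25; ||v||^2 = 19; deficit = 2/25

Write each e_j = u_j / sqrt(<u_j, u_j>) where u_j is the displayed integer vector. Then <v, e_j> = <v, u_j> / sqrt(<u_j, u_j>), so |<v, e_j>|^2 = <v, u_j>^2 / <u_j, u_j>.
Coefficients: <v, e_1> = 14/sqrt(12), <v, e_2> = 4/sqrt(33), <v, e_3> = -34/sqrt(550).
Square and sum: Σ |<v, e_j>|^2 = 473/25.
Compute ||v||^2 = v·v = 19.
Deficit = 19 − 473/25 = 2/25 ≥ 0, confirming Bessel's inequality. (The deficit equals ||v − Σ <v,e_j> e_j||^2, the squared distance from v to span{e_j}.)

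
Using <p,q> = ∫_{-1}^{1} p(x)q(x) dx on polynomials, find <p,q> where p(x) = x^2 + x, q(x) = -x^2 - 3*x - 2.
<p,q> = -56/15

Expand the product: p(x)·q(x) = -x^4 - 4*x^3 - 5*x^2 - 2*x.
∫_{-1}^{1} of each monomial x^k gives [2/(k+1) if k even, 0 if k odd]. Integrating term-by-term (or equivalently evaluating the antiderivative F(x) = -x^5/5 - x^4 - 5*x^3/3 - x^2 at the endpoints):
  F(1) − F(−1) = -58/15 − (-2/15) = -56/15.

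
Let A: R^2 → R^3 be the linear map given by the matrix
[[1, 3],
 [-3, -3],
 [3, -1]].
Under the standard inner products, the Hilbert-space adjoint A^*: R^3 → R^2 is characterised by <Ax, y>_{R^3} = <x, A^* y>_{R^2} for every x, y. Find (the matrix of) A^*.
A^* = A^T =
[[1, -3, 3],
 [3, -3, -1]]

For real matrices with standard dot products, the defining identity <Ax, y> = <x, A^* y> gives (Ax)^T y = x^T (A^*) y, i.e. x^T A^T y = x^T (A^*) y. Since this holds for all x, y, we must have A^* = A^T. Therefore
A^* =
[[1, -3, 3],
 [3, -3, -1]].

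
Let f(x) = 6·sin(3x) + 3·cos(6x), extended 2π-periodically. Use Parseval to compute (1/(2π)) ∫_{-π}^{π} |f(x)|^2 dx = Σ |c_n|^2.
Σ |c_n|^2 = 45/2

Expand |f|^2 and use orthogonality of {sin(nx), cos(mx)} on [-π, π]:
  ∫_{-π}^{π} sin(nx)^2 dx = π, ∫ cos(mx)^2 dx = π, and cross terms integrate to 0.
So ∫_{-π}^{π} f(x)^2 dx = 6^2 · π + 3^2 · π = (36 + 9)π.
Divide by 2π: (36 + 9)/2 = 45/2.
By Parseval, this equals Σ |c_n|^2.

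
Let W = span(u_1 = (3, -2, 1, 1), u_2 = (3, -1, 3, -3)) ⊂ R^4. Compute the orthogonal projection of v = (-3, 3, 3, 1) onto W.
proj_W(v) = (-633/299, 453/299, -149/299, -335/299)

Set up U = [u_1 | ... | u_2] ∈ R^(4×2). The projector onto W = col(U) is P = U (U^T U)^(-1) U^T.
Compute U^T U =
  [15, 11]
  [11, 28],
and U^T v = (-11, -6).
Solve U^T U · c = U^T v for the coefficients: c = (-242/299, 31/299). The projection is proj_W(v) = U c.
Check: (v - proj_W(v)) · u_1 = 0  (should be 0).
Check: (v - proj_W(v)) · u_2 = 0  (should be 0).
Result: proj_W(v) = (-633/299, 453/299, -149/299, -335/299).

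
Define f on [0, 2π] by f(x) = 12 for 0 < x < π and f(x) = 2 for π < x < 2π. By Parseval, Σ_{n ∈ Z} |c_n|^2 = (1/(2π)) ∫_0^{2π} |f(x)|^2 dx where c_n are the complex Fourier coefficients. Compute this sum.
Σ |c_n|^2 = 74

Parseval equates the L^2 energy of f (normalised by 1/(2π)) with the ℓ^2 sum of its Fourier coefficients: (1/(2π)) ∫_0^{2π} |f|^2 = Σ |c_n|^2.
Compute the left side: (1/(2π)) [∫_0^π 12^2 dx + ∫_π^{2π} 2^2 dx] = (1/(2π)) · (144π + 4π) = (144 + 4)/2 = 74.
So Σ_{n ∈ Z} |c_n|^2 = 74.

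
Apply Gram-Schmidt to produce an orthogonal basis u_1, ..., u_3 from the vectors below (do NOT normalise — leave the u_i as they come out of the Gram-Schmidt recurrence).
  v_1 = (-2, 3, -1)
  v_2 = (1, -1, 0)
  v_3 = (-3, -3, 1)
Orthogonal basis:
  u_1 = (-2, 3, -1)
  u_2 = (2/7, 1/14, -5/14)
  u_3 = (-5/3, -5/3, -5/3)

Apply the Gram-Schmidt recurrence
  u_1 = v_1
  u_i = v_i − Σ_{j<i} ((v_i · u_j) / (u_j · u_j)) · u_j.

Step by step this gives:
  u_1 = (-2, 3, -1)
  u_2 = (2/7, 1/14, -5/14)
  u_3 = (-5/3, -5/3, -5/3)

Orthogonality check:
  u_2 · u_1 = 0 (should be 0)
  u_3 · u_1 = 0 (should be 0)
  u_3 · u_2 = 0 (should be 0)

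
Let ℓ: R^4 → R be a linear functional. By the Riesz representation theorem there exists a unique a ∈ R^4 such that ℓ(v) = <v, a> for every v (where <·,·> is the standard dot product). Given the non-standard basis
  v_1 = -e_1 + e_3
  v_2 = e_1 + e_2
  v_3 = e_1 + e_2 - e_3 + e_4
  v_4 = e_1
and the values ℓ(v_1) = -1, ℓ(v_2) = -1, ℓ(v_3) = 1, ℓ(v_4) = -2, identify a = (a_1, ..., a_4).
a = (-2, 1, -3, -1)

Write a = (a_1, ..., a_4) in the standard basis. For each basis vector v_i, ℓ(v_i) = <v_i, a> is a linear equation in the a_j's. Collect the n equations into a matrix system V a = ℓ, where row i of V is v_i (expressed in the standard basis). Since V is invertible (lower-triangular with 1s on the diagonal, up to permutation), solve by back-substitution:
  V =
[[-1, 0, 1, 0],
 [1, 1, 0, 0],
 [1, 1, -1, 1],
 [1, 0, 0, 0]]
  V a = (-1, -1, 1, -2)
Solving gives a = (-2, 1, -3, -1).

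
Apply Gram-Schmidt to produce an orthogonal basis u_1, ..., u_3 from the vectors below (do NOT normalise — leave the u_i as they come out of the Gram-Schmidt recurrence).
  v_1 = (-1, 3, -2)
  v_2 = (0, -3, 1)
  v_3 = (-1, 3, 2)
Orthogonal basis:
  u_1 = (-1, 3, -2)
  u_2 = (-11/14, -9/14, -4/7)
  u_3 = (-36/19, 12/19, 36/19)

Apply the Gram-Schmidt recurrence
  u_1 = v_1
  u_i = v_i − Σ_{j<i} ((v_i · u_j) / (u_j · u_j)) · u_j.

Step by step this gives:
  u_1 = (-1, 3, -2)
  u_2 = (-11/14, -9/14, -4/7)
  u_3 = (-36/19, 12/19, 36/19)

Orthogonality check:
  u_2 · u_1 = 0 (should be 0)
  u_3 · u_1 = 0 (should be 0)
  u_3 · u_2 = 0 (should be 0)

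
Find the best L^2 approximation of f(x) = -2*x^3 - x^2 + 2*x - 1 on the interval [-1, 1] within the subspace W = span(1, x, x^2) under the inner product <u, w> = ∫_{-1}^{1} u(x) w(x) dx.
g(x) = -x^2 + 4*x/5 - 1

The best approximation g ∈ W is the orthogonal projection of f onto W. Writing g = a_0 + a_1 x + a_2 x^2, the coefficients solve the normal equations G · a = b where
  G_{ij} = <φ_i, φ_j> and b_i = <f, φ_i>, with φ_0 = 1, φ_1 = x, φ_2 = x^2.
G =
  [2, 0, 2/3]
  [0, 2/3, 0]
  [2/3, 0, 2/5],
b = (-8/3, 8/15, -16/15).
Solving gives a_0 = -1, a_1 = 4/5, a_2 = -1, so
  g(x) = -x^2 + 4*x/5 - 1.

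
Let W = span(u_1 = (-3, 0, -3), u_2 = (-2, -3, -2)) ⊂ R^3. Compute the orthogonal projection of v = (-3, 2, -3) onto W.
proj_W(v) = (-3, 2, -3)

Set up U = [u_1 | ... | u_2] ∈ R^(3×2). The projector onto W = col(U) is P = U (U^T U)^(-1) U^T.
Compute U^T U =
  [18, 12]
  [12, 17],
and U^T v = (18, 6).
Solve U^T U · c = U^T v for the coefficients: c = (13/9, -2/3). The projection is proj_W(v) = U c.
Check: (v - proj_W(v)) · u_1 = 0  (should be 0).
Check: (v - proj_W(v)) · u_2 = 0  (should be 0).
Result: proj_W(v) = (-3, 2, -3).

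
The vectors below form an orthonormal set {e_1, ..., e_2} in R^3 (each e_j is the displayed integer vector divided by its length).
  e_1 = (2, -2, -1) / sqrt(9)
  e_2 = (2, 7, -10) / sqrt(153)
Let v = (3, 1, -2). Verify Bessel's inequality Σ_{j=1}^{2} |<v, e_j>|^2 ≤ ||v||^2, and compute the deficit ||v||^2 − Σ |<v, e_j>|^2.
Σ |<v, e_j>|^2 = 189/17; ||v||^2 = 14; deficit = 49/17

Write each e_j = u_j / sqrt(<u_j, u_j>) where u_j is the displayed integer vector. Then <v, e_j> = <v, u_j> / sqrt(<u_j, u_j>), so |<v, e_j>|^2 = <v, u_j>^2 / <u_j, u_j>.
Coefficients: <v, e_1> = 6/sqrt(9), <v, e_2> = 33/sqrt(153).
Square and sum: Σ |<v, e_j>|^2 = 189/17.
Compute ||v||^2 = v·v = 14.
Deficit = 14 − 189/17 = 49/17 ≥ 0, confirming Bessel's inequality. (The deficit equals ||v − Σ <v,e_j> e_j||^2, the squared distance from v to span{e_j}.)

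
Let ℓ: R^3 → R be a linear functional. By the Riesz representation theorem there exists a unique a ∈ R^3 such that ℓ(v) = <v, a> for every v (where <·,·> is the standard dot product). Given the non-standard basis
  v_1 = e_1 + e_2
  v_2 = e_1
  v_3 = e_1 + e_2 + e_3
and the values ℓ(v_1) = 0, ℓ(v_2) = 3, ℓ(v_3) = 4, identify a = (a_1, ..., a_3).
a = (3, -3, 4)

Write a = (a_1, ..., a_3) in the standard basis. For each basis vector v_i, ℓ(v_i) = <v_i, a> is a linear equation in the a_j's. Collect the n equations into a matrix system V a = ℓ, where row i of V is v_i (expressed in the standard basis). Since V is invertible (lower-triangular with 1s on the diagonal, up to permutation), solve by back-substitution:
  V =
[[1, 1, 0],
 [1, 0, 0],
 [1, 1, 1]]
  V a = (0, 3, 4)
Solving gives a = (3, -3, 4).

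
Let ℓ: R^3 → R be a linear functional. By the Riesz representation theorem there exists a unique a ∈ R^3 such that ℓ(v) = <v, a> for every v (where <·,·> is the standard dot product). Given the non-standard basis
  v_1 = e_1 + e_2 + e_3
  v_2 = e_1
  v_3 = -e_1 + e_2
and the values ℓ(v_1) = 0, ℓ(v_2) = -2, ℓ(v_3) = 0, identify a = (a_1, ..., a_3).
a = (-2, -2, 4)

Write a = (a_1, ..., a_3) in the standard basis. For each basis vector v_i, ℓ(v_i) = <v_i, a> is a linear equation in the a_j's. Collect the n equations into a matrix system V a = ℓ, where row i of V is v_i (expressed in the standard basis). Since V is invertible (lower-triangular with 1s on the diagonal, up to permutation), solve by back-substitution:
  V =
[[1, 1, 1],
 [1, 0, 0],
 [-1, 1, 0]]
  V a = (0, -2, 0)
Solving gives a = (-2, -2, 4).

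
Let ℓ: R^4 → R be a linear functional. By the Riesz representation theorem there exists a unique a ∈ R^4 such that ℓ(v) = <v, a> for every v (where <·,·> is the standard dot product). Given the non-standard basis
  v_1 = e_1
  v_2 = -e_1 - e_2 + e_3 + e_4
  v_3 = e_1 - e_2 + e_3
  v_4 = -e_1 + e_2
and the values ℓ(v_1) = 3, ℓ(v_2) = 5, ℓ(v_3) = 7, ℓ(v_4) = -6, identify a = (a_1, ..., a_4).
a = (3, -3, 1, 4)

Write a = (a_1, ..., a_4) in the standard basis. For each basis vector v_i, ℓ(v_i) = <v_i, a> is a linear equation in the a_j's. Collect the n equations into a matrix system V a = ℓ, where row i of V is v_i (expressed in the standard basis). Since V is invertible (lower-triangular with 1s on the diagonal, up to permutation), solve by back-substitution:
  V =
[[1, 0, 0, 0],
 [-1, -1, 1, 1],
 [1, -1, 1, 0],
 [-1, 1, 0, 0]]
  V a = (3, 5, 7, -6)
Solving gives a = (3, -3, 1, 4).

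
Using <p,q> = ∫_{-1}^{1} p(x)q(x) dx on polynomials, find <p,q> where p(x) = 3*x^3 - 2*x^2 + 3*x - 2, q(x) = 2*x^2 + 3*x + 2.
<p,q> = -16/3

Expand the product: p(x)·q(x) = 6*x^5 + 5*x^4 + 6*x^3 + x^2 - 4.
∫_{-1}^{1} of each monomial x^k gives [2/(k+1) if k even, 0 if k odd]. Integrating term-by-term (or equivalently evaluating the antiderivative F(x) = x^6 + x^5 + 3*x^4/2 + x^3/3 - 4*x at the endpoints):
  F(1) − F(−1) = -1/6 − (31/6) = -16/3.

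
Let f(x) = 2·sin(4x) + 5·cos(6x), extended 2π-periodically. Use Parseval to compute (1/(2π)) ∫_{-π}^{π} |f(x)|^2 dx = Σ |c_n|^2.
Σ |c_n|^2 = 29/2

Expand |f|^2 and use orthogonality of {sin(nx), cos(mx)} on [-π, π]:
  ∫_{-π}^{π} sin(nx)^2 dx = π, ∫ cos(mx)^2 dx = π, and cross terms integrate to 0.
So ∫_{-π}^{π} f(x)^2 dx = 2^2 · π + 5^2 · π = (4 + 25)π.
Divide by 2π: (4 + 25)/2 = 29/2.
By Parseval, this equals Σ |c_n|^2.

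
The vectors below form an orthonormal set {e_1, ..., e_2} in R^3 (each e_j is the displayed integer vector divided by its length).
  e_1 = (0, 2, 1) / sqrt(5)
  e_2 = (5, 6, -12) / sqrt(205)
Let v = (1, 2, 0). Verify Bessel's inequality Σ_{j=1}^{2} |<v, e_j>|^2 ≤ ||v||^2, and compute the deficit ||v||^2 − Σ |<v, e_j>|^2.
Σ |<v, e_j>|^2 = 189/41; ||v||^2 = 5; deficit = 16/41

Write each e_j = u_j / sqrt(<u_j, u_j>) where u_j is the displayed integer vector. Then <v, e_j> = <v, u_j> / sqrt(<u_j, u_j>), so |<v, e_j>|^2 = <v, u_j>^2 / <u_j, u_j>.
Coefficients: <v, e_1> = 4/sqrt(5), <v, e_2> = 17/sqrt(205).
Square and sum: Σ |<v, e_j>|^2 = 189/41.
Compute ||v||^2 = v·v = 5.
Deficit = 5 − 189/41 = 16/41 ≥ 0, confirming Bessel's inequality. (The deficit equals ||v − Σ <v,e_j> e_j||^2, the squared distance from v to span{e_j}.)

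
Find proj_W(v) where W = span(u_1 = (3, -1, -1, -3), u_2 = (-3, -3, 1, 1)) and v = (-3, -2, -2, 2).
proj_W(v) = (-13/5, -5/3, 13/15, 4/3)

Set up U = [u_1 | ... | u_2] ∈ R^(4×2). The projector onto W = col(U) is P = U (U^T U)^(-1) U^T.
Compute U^T U =
  [20, -10]
  [-10, 20],
and U^T v = (-11, 15).
Solve U^T U · c = U^T v for the coefficients: c = (-7/30, 19/30). The projection is proj_W(v) = U c.
Check: (v - proj_W(v)) · u_1 = 0  (should be 0).
Check: (v - proj_W(v)) · u_2 = 0  (should be 0).
Result: proj_W(v) = (-13/5, -5/3, 13/15, 4/3).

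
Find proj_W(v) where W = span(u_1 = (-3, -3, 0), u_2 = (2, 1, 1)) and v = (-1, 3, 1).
proj_W(v) = (2/3, 4/3, -2/3)

Set up U = [u_1 | ... | u_2] ∈ R^(3×2). The projector onto W = col(U) is P = U (U^T U)^(-1) U^T.
Compute U^T U =
  [18, -9]
  [-9, 6],
and U^T v = (-6, 2).
Solve U^T U · c = U^T v for the coefficients: c = (-2/3, -2/3). The projection is proj_W(v) = U c.
Check: (v - proj_W(v)) · u_1 = 0  (should be 0).
Check: (v - proj_W(v)) · u_2 = 0  (should be 0).
Result: proj_W(v) = (2/3, 4/3, -2/3).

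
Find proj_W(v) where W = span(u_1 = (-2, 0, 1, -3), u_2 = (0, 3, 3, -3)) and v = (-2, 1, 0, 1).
proj_W(v) = (-3/13, -2/13, -1/26, -5/26)

Set up U = [u_1 | ... | u_2] ∈ R^(4×2). The projector onto W = col(U) is P = U (U^T U)^(-1) U^T.
Compute U^T U =
  [14, 12]
  [12, 27],
and U^T v = (1, 0).
Solve U^T U · c = U^T v for the coefficients: c = (3/26, -2/39). The projection is proj_W(v) = U c.
Check: (v - proj_W(v)) · u_1 = 0  (should be 0).
Check: (v - proj_W(v)) · u_2 = 0  (should be 0).
Result: proj_W(v) = (-3/13, -2/13, -1/26, -5/26).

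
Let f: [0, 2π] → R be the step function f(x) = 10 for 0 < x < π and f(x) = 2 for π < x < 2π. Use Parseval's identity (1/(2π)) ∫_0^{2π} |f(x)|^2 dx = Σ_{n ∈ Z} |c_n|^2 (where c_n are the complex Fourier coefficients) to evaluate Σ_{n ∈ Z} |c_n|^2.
Σ |c_n|^2 = 52

Parseval equates the L^2 energy of f (normalised by 1/(2π)) with the ℓ^2 sum of its Fourier coefficients: (1/(2π)) ∫_0^{2π} |f|^2 = Σ |c_n|^2.
Compute the left side: (1/(2π)) [∫_0^π 10^2 dx + ∫_π^{2π} 2^2 dx] = (1/(2π)) · (100π + 4π) = (100 + 4)/2 = 52.
So Σ_{n ∈ Z} |c_n|^2 = 52.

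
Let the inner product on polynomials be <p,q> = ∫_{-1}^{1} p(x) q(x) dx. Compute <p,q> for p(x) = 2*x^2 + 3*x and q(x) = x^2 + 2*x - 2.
<p,q> = 32/15

Expand the product: p(x)·q(x) = 2*x^4 + 7*x^3 + 2*x^2 - 6*x.
∫_{-1}^{1} of each monomial x^k gives [2/(k+1) if k even, 0 if k odd]. Integrating term-by-term (or equivalently evaluating the antiderivative F(x) = 2*x^5/5 + 7*x^4/4 + 2*x^3/3 - 3*x^2 at the endpoints):
  F(1) − F(−1) = -11/60 − (-139/60) = 32/15.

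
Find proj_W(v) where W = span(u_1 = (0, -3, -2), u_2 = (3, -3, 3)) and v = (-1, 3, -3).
proj_W(v) = (-44/19, 47/19, -42/19)

Set up U = [u_1 | ... | u_2] ∈ R^(3×2). The projector onto W = col(U) is P = U (U^T U)^(-1) U^T.
Compute U^T U =
  [13, 3]
  [3, 27],
and U^T v = (-3, -21).
Solve U^T U · c = U^T v for the coefficients: c = (-1/19, -44/57). The projection is proj_W(v) = U c.
Check: (v - proj_W(v)) · u_1 = 0  (should be 0).
Check: (v - proj_W(v)) · u_2 = 0  (should be 0).
Result: proj_W(v) = (-44/19, 47/19, -42/19).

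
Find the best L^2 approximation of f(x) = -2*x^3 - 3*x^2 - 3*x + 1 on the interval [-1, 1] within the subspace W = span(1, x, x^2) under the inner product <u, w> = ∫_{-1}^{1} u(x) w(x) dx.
g(x) = -3*x^2 - 21*x/5 + 1

The best approximation g ∈ W is the orthogonal projection of f onto W. Writing g = a_0 + a_1 x + a_2 x^2, the coefficients solve the normal equations G · a = b where
  G_{ij} = <φ_i, φ_j> and b_i = <f, φ_i>, with φ_0 = 1, φ_1 = x, φ_2 = x^2.
G =
  [2, 0, 2/3]
  [0, 2/3, 0]
  [2/3, 0, 2/5],
b = (0, -14/5, -8/15).
Solving gives a_0 = 1, a_1 = -21/5, a_2 = -3, so
  g(x) = -3*x^2 - 21*x/5 + 1.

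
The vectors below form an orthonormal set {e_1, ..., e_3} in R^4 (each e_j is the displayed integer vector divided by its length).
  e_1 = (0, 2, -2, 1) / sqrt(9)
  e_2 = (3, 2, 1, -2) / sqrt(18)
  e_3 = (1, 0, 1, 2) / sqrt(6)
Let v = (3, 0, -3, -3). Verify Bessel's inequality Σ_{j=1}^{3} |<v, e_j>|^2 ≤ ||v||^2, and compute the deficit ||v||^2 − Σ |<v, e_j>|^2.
Σ |<v, e_j>|^2 = 15; ||v||^2 = 27; deficit = 12

Write each e_j = u_j / sqrt(<u_j, u_j>) where u_j is the displayed integer vector. Then <v, e_j> = <v, u_j> / sqrt(<u_j, u_j>), so |<v, e_j>|^2 = <v, u_j>^2 / <u_j, u_j>.
Coefficients: <v, e_1> = 3/sqrt(9), <v, e_2> = 12/sqrt(18), <v, e_3> = -6/sqrt(6).
Square and sum: Σ |<v, e_j>|^2 = 15.
Compute ||v||^2 = v·v = 27.
Deficit = 27 − 15 = 12 ≥ 0, confirming Bessel's inequality. (The deficit equals ||v − Σ <v,e_j> e_j||^2, the squared distance from v to span{e_j}.)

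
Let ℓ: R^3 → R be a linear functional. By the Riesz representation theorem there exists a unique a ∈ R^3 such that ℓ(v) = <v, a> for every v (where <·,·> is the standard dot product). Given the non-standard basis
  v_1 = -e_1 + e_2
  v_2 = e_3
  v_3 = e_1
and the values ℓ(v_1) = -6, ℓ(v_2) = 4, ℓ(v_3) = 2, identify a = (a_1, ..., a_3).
a = (2, -4, 4)

Write a = (a_1, ..., a_3) in the standard basis. For each basis vector v_i, ℓ(v_i) = <v_i, a> is a linear equation in the a_j's. Collect the n equations into a matrix system V a = ℓ, where row i of V is v_i (expressed in the standard basis). Since V is invertible (lower-triangular with 1s on the diagonal, up to permutation), solve by back-substitution:
  V =
[[-1, 1, 0],
 [0, 0, 1],
 [1, 0, 0]]
  V a = (-6, 4, 2)
Solving gives a = (2, -4, 4).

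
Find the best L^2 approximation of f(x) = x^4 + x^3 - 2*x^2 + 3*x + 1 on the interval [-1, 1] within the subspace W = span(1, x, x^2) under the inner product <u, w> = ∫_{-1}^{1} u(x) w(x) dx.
g(x) = -8*x^2/7 + 18*x/5 + 32/35

The best approximation g ∈ W is the orthogonal projection of f onto W. Writing g = a_0 + a_1 x + a_2 x^2, the coefficients solve the normal equations G · a = b where
  G_{ij} = <φ_i, φ_j> and b_i = <f, φ_i>, with φ_0 = 1, φ_1 = x, φ_2 = x^2.
G =
  [2, 0, 2/3]
  [0, 2/3, 0]
  [2/3, 0, 2/5],
b = (16/15, 12/5, 16/105).
Solving gives a_0 = 32/35, a_1 = 18/5, a_2 = -8/7, so
  g(x) = -8*x^2/7 + 18*x/5 + 32/35.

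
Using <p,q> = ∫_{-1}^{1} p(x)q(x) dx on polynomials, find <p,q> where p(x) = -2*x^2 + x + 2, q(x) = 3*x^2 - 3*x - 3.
<p,q> = -42/5

Expand the product: p(x)·q(x) = -6*x^4 + 9*x^3 + 9*x^2 - 9*x - 6.
∫_{-1}^{1} of each monomial x^k gives [2/(k+1) if k even, 0 if k odd]. Integrating term-by-term (or equivalently evaluating the antiderivative F(x) = -6*x^5/5 + 9*x^4/4 + 3*x^3 - 9*x^2/2 - 6*x at the endpoints):
  F(1) − F(−1) = -129/20 − (39/20) = -42/5.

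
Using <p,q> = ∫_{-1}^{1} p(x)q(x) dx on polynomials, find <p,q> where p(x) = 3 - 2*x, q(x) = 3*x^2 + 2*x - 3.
<p,q> = -44/3

Expand the product: p(x)·q(x) = -6*x^3 + 5*x^2 + 12*x - 9.
∫_{-1}^{1} of each monomial x^k gives [2/(k+1) if k even, 0 if k odd]. Integrating term-by-term (or equivalently evaluating the antiderivative F(x) = -3*x^4/2 + 5*x^3/3 + 6*x^2 - 9*x at the endpoints):
  F(1) − F(−1) = -17/6 − (71/6) = -44/3.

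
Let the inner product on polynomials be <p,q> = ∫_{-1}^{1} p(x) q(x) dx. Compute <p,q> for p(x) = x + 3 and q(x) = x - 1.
<p,q> = -16/3

Expand the product: p(x)·q(x) = x^2 + 2*x - 3.
∫_{-1}^{1} of each monomial x^k gives [2/(k+1) if k even, 0 if k odd]. Integrating term-by-term (or equivalently evaluating the antiderivative F(x) = x^3/3 + x^2 - 3*x at the endpoints):
  F(1) − F(−1) = -5/3 − (11/3) = -16/3.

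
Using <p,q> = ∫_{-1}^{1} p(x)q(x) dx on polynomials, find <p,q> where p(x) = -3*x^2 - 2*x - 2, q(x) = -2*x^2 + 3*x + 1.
<p,q> = -74/15

Expand the product: p(x)·q(x) = 6*x^4 - 5*x^3 - 5*x^2 - 8*x - 2.
∫_{-1}^{1} of each monomial x^k gives [2/(k+1) if k even, 0 if k odd]. Integrating term-by-term (or equivalently evaluating the antiderivative F(x) = 6*x^5/5 - 5*x^4/4 - 5*x^3/3 - 4*x^2 - 2*x at the endpoints):
  F(1) − F(−1) = -463/60 − (-167/60) = -74/15.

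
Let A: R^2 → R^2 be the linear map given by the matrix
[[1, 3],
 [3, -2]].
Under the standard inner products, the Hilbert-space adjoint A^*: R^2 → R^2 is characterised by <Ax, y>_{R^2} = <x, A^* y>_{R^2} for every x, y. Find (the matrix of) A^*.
A^* = A^T =
[[1, 3],
 [3, -2]]

For real matrices with standard dot products, the defining identity <Ax, y> = <x, A^* y> gives (Ax)^T y = x^T (A^*) y, i.e. x^T A^T y = x^T (A^*) y. Since this holds for all x, y, we must have A^* = A^T. Therefore
A^* =
[[1, 3],
 [3, -2]].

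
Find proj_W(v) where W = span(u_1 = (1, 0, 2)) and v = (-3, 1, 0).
proj_W(v) = (-3/5, 0, -6/5)

Set up U = [u_1 | ... | u_1] ∈ R^(3×1). The projector onto W = col(U) is P = U (U^T U)^(-1) U^T.
Compute U^T U =
  [5],
and U^T v = (-3).
Solve U^T U · c = U^T v for the coefficients: c = (-3/5). The projection is proj_W(v) = U c.
Check: (v - proj_W(v)) · u_1 = 0  (should be 0).
Result: proj_W(v) = (-3/5, 0, -6/5).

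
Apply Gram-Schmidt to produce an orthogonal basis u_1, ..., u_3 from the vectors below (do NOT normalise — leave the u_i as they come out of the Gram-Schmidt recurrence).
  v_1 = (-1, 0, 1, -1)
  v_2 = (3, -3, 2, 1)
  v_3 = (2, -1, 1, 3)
Orthogonal basis:
  u_1 = (-1, 0, 1, -1)
  u_2 = (7/3, -3, 8/3, 1/3)
  u_3 = (-36/65, 37/65, 61/65, 97/65)

Apply the Gram-Schmidt recurrence
  u_1 = v_1
  u_i = v_i − Σ_{j<i} ((v_i · u_j) / (u_j · u_j)) · u_j.

Step by step this gives:
  u_1 = (-1, 0, 1, -1)
  u_2 = (7/3, -3, 8/3, 1/3)
  u_3 = (-36/65, 37/65, 61/65, 97/65)

Orthogonality check:
  u_2 · u_1 = 0 (should be 0)
  u_3 · u_1 = 0 (should be 0)
  u_3 · u_2 = 0 (should be 0)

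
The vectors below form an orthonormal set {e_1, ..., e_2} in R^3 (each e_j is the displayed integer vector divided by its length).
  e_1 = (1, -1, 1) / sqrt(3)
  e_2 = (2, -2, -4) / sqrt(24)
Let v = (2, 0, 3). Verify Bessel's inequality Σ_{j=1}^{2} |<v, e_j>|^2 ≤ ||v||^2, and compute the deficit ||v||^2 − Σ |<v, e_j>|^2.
Σ |<v, e_j>|^2 = 11; ||v||^2 = 13; deficit = 2

Write each e_j = u_j / sqrt(<u_j, u_j>) where u_j is the displayed integer vector. Then <v, e_j> = <v, u_j> / sqrt(<u_j, u_j>), so |<v, e_j>|^2 = <v, u_j>^2 / <u_j, u_j>.
Coefficients: <v, e_1> = 5/sqrt(3), <v, e_2> = -8/sqrt(24).
Square and sum: Σ |<v, e_j>|^2 = 11.
Compute ||v||^2 = v·v = 13.
Deficit = 13 − 11 = 2 ≥ 0, confirming Bessel's inequality. (The deficit equals ||v − Σ <v,e_j> e_j||^2, the squared distance from v to span{e_j}.)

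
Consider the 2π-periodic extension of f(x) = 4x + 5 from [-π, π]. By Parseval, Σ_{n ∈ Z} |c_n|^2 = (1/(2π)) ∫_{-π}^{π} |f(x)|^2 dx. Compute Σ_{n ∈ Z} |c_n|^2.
Σ |c_n|^2 = 16π^2/3 + 25

Expand and integrate term by term over [-π, π]:
  ∫ (4x)^2 dx = 16·(2π^3/3); ∫ 2·4·(5)·x dx = 0 (odd integrand); ∫ 5^2 dx = 25·2π.
So (1/(2π)) ∫_{-π}^{π} (4x + 5)^2 dx = 16π^2/3 + 25 = 16π^2/3 + 25.
Parseval ⇒ Σ |c_n|^2 = 16π^2/3 + 25.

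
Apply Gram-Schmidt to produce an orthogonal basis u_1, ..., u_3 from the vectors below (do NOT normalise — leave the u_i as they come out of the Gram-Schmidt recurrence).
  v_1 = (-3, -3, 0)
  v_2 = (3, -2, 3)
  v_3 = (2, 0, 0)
Orthogonal basis:
  u_1 = (-3, -3, 0)
  u_2 = (5/2, -5/2, 3)
  u_3 = (18/43, -18/43, -30/43)

Apply the Gram-Schmidt recurrence
  u_1 = v_1
  u_i = v_i − Σ_{j<i} ((v_i · u_j) / (u_j · u_j)) · u_j.

Step by step this gives:
  u_1 = (-3, -3, 0)
  u_2 = (5/2, -5/2, 3)
  u_3 = (18/43, -18/43, -30/43)

Orthogonality check:
  u_2 · u_1 = 0 (should be 0)
  u_3 · u_1 = 0 (should be 0)
  u_3 · u_2 = 0 (should be 0)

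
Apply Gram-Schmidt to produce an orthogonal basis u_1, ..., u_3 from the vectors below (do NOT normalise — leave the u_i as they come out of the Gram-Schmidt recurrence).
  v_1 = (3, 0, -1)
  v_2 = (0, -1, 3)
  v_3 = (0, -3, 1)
Orthogonal basis:
  u_1 = (3, 0, -1)
  u_2 = (9/10, -1, 27/10)
  u_3 = (-24/91, -216/91, -72/91)

Apply the Gram-Schmidt recurrence
  u_1 = v_1
  u_i = v_i − Σ_{j<i} ((v_i · u_j) / (u_j · u_j)) · u_j.

Step by step this gives:
  u_1 = (3, 0, -1)
  u_2 = (9/10, -1, 27/10)
  u_3 = (-24/91, -216/91, -72/91)

Orthogonality check:
  u_2 · u_1 = 0 (should be 0)
  u_3 · u_1 = 0 (should be 0)
  u_3 · u_2 = 0 (should be 0)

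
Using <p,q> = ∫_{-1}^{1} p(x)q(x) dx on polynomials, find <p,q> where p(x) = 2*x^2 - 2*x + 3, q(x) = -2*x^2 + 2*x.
<p,q> = -124/15

Expand the product: p(x)·q(x) = -4*x^4 + 8*x^3 - 10*x^2 + 6*x.
∫_{-1}^{1} of each monomial x^k gives [2/(k+1) if k even, 0 if k odd]. Integrating term-by-term (or equivalently evaluating the antiderivative F(x) = -4*x^5/5 + 2*x^4 - 10*x^3/3 + 3*x^2 at the endpoints):
  F(1) − F(−1) = 13/15 − (137/15) = -124/15.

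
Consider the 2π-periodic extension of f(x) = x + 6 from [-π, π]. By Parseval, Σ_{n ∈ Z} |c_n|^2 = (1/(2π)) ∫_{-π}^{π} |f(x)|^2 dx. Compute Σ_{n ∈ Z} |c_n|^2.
Σ |c_n|^2 = π^2/3 + 36

Expand and integrate term by term over [-π, π]:
  ∫ (x)^2 dx = 1·(2π^3/3); ∫ 2·1·(6)·x dx = 0 (odd integrand); ∫ 6^2 dx = 36·2π.
So (1/(2π)) ∫_{-π}^{π} (x + 6)^2 dx = 1π^2/3 + 36 = π^2/3 + 36.
Parseval ⇒ Σ |c_n|^2 = π^2/3 + 36.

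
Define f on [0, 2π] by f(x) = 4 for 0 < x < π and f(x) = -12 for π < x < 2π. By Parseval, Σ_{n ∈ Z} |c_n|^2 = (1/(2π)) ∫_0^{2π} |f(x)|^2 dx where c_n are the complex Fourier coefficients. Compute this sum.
Σ |c_n|^2 = 80

Parseval equates the L^2 energy of f (normalised by 1/(2π)) with the ℓ^2 sum of its Fourier coefficients: (1/(2π)) ∫_0^{2π} |f|^2 = Σ |c_n|^2.
Compute the left side: (1/(2π)) [∫_0^π 4^2 dx + ∫_π^{2π} (-12)^2 dx] = (1/(2π)) · (16π + 144π) = (16 + 144)/2 = 80.
So Σ_{n ∈ Z} |c_n|^2 = 80.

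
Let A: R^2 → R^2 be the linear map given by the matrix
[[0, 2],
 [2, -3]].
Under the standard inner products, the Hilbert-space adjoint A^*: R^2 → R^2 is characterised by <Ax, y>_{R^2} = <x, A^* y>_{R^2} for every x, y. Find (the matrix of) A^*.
A^* = A^T =
[[0, 2],
 [2, -3]]

For real matrices with standard dot products, the defining identity <Ax, y> = <x, A^* y> gives (Ax)^T y = x^T (A^*) y, i.e. x^T A^T y = x^T (A^*) y. Since this holds for all x, y, we must have A^* = A^T. Therefore
A^* =
[[0, 2],
 [2, -3]].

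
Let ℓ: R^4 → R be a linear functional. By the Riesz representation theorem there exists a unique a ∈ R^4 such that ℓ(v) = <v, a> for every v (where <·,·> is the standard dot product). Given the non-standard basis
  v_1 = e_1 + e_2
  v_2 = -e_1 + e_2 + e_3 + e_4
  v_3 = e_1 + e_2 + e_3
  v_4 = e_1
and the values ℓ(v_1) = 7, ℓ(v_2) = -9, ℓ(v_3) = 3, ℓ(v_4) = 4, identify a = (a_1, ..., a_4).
a = (4, 3, -4, -4)

Write a = (a_1, ..., a_4) in the standard basis. For each basis vector v_i, ℓ(v_i) = <v_i, a> is a linear equation in the a_j's. Collect the n equations into a matrix system V a = ℓ, where row i of V is v_i (expressed in the standard basis). Since V is invertible (lower-triangular with 1s on the diagonal, up to permutation), solve by back-substitution:
  V =
[[1, 1, 0, 0],
 [-1, 1, 1, 1],
 [1, 1, 1, 0],
 [1, 0, 0, 0]]
  V a = (7, -9, 3, 4)
Solving gives a = (4, 3, -4, -4).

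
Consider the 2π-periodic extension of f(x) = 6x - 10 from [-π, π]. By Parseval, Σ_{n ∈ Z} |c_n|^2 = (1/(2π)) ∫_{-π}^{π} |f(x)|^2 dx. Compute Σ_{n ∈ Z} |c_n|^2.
Σ |c_n|^2 = 12π^2 + 100

Expand and integrate term by term over [-π, π]:
  ∫ (6x)^2 dx = 36·(2π^3/3); ∫ 2·6·(-10)·x dx = 0 (odd integrand); ∫ (-10)^2 dx = 100·2π.
So (1/(2π)) ∫_{-π}^{π} (6x - 10)^2 dx = 36π^2/3 + 100 = 12π^2 + 100.
Parseval ⇒ Σ |c_n|^2 = 12π^2 + 100.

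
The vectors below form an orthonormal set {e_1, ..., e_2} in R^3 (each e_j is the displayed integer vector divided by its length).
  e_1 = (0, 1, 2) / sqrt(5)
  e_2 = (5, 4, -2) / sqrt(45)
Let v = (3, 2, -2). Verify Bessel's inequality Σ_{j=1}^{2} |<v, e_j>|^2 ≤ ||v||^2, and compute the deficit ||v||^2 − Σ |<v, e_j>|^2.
Σ |<v, e_j>|^2 = 17; ||v||^2 = 17; deficit = 0

Write each e_j = u_j / sqrt(<u_j, u_j>) where u_j is the displayed integer vector. Then <v, e_j> = <v, u_j> / sqrt(<u_j, u_j>), so |<v, e_j>|^2 = <v, u_j>^2 / <u_j, u_j>.
Coefficients: <v, e_1> = -2/sqrt(5), <v, e_2> = 27/sqrt(45).
Square and sum: Σ |<v, e_j>|^2 = 17.
Compute ||v||^2 = v·v = 17.
Deficit = 17 − 17 = 0 ≥ 0, confirming Bessel's inequality. (The deficit equals ||v − Σ <v,e_j> e_j||^2, the squared distance from v to span{e_j}.)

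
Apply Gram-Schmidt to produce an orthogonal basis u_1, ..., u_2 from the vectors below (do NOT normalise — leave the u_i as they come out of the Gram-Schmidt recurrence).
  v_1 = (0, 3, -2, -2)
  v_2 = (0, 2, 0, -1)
Orthogonal basis:
  u_1 = (0, 3, -2, -2)
  u_2 = (0, 10/17, 16/17, -1/17)

Apply the Gram-Schmidt recurrence
  u_1 = v_1
  u_i = v_i − Σ_{j<i} ((v_i · u_j) / (u_j · u_j)) · u_j.

Step by step this gives:
  u_1 = (0, 3, -2, -2)
  u_2 = (0, 10/17, 16/17, -1/17)

Orthogonality check:
  u_2 · u_1 = 0 (should be 0)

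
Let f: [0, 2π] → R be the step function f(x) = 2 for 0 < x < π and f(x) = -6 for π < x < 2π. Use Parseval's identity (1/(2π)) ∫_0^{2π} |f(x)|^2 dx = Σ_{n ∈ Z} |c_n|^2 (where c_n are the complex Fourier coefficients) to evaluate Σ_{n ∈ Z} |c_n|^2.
Σ |c_n|^2 = 20

Parseval equates the L^2 energy of f (normalised by 1/(2π)) with the ℓ^2 sum of its Fourier coefficients: (1/(2π)) ∫_0^{2π} |f|^2 = Σ |c_n|^2.
Compute the left side: (1/(2π)) [∫_0^π 2^2 dx + ∫_π^{2π} (-6)^2 dx] = (1/(2π)) · (4π + 36π) = (4 + 36)/2 = 20.
So Σ_{n ∈ Z} |c_n|^2 = 20.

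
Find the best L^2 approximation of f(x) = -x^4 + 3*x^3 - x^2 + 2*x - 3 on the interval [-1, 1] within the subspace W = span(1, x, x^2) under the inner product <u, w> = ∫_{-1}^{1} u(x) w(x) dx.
g(x) = -13*x^2/7 + 19*x/5 - 102/35

The best approximation g ∈ W is the orthogonal projection of f onto W. Writing g = a_0 + a_1 x + a_2 x^2, the coefficients solve the normal equations G · a = b where
  G_{ij} = <φ_i, φ_j> and b_i = <f, φ_i>, with φ_0 = 1, φ_1 = x, φ_2 = x^2.
G =
  [2, 0, 2/3]
  [0, 2/3, 0]
  [2/3, 0, 2/5],
b = (-106/15, 38/15, -94/35).
Solving gives a_0 = -102/35, a_1 = 19/5, a_2 = -13/7, so
  g(x) = -13*x^2/7 + 19*x/5 - 102/35.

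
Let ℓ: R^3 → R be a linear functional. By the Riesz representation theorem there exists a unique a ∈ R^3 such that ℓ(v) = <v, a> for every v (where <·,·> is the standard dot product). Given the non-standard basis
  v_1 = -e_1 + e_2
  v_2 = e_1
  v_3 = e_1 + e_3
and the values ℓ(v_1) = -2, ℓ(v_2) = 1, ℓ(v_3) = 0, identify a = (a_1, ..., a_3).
a = (1, -1, -1)

Write a = (a_1, ..., a_3) in the standard basis. For each basis vector v_i, ℓ(v_i) = <v_i, a> is a linear equation in the a_j's. Collect the n equations into a matrix system V a = ℓ, where row i of V is v_i (expressed in the standard basis). Since V is invertible (lower-triangular with 1s on the diagonal, up to permutation), solve by back-substitution:
  V =
[[-1, 1, 0],
 [1, 0, 0],
 [1, 0, 1]]
  V a = (-2, 1, 0)
Solving gives a = (1, -1, -1).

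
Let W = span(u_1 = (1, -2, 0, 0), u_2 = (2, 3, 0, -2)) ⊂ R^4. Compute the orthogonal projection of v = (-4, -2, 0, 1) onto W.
proj_W(v) = (-224/69, -112/69, 0, 160/69)

Set up U = [u_1 | ... | u_2] ∈ R^(4×2). The projector onto W = col(U) is P = U (U^T U)^(-1) U^T.
Compute U^T U =
  [5, -4]
  [-4, 17],
and U^T v = (0, -16).
Solve U^T U · c = U^T v for the coefficients: c = (-64/69, -80/69). The projection is proj_W(v) = U c.
Check: (v - proj_W(v)) · u_1 = 0  (should be 0).
Check: (v - proj_W(v)) · u_2 = 0  (should be 0).
Result: proj_W(v) = (-224/69, -112/69, 0, 160/69).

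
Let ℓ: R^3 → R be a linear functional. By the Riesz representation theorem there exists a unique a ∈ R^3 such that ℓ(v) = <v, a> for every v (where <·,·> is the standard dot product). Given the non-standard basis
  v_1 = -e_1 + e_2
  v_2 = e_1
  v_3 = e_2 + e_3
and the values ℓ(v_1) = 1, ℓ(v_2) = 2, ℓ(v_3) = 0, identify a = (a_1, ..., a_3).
a = (2, 3, -3)

Write a = (a_1, ..., a_3) in the standard basis. For each basis vector v_i, ℓ(v_i) = <v_i, a> is a linear equation in the a_j's. Collect the n equations into a matrix system V a = ℓ, where row i of V is v_i (expressed in the standard basis). Since V is invertible (lower-triangular with 1s on the diagonal, up to permutation), solve by back-substitution:
  V =
[[-1, 1, 0],
 [1, 0, 0],
 [0, 1, 1]]
  V a = (1, 2, 0)
Solving gives a = (2, 3, -3).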